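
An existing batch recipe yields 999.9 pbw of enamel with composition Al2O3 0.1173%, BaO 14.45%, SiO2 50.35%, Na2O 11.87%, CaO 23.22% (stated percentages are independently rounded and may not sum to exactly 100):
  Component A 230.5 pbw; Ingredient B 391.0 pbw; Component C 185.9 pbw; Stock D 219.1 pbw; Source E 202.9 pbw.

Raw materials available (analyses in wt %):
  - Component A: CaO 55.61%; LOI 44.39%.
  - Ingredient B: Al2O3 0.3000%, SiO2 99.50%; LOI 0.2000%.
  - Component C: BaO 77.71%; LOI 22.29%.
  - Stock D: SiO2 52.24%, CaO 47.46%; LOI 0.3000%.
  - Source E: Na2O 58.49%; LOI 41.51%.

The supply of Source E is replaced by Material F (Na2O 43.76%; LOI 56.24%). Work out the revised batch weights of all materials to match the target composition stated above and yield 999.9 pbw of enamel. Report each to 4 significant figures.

Revised batch per 999.9 pbw enamel:
  Component A: 230.5 pbw
  Ingredient B: 391.0 pbw
  Component C: 185.9 pbw
  Stock D: 219.1 pbw
  Material F: 271.2 pbw
Total batch = 1298 pbw; LOI loss = 297.7 pbw

Mid-chain values are displayed, rounded to four significant figures, on the page. Every computation keeps exact precision at every stage. Each reported value is rounded once only — derived quantities, which include the yield, five oxide percentages, ignition loss, the totals, net glass mass, are re-derived at full precision, as quoted within the question or the answer, starting from the weights at 999.9 pbw of glass.
Target oxide masses per 999.9 pbw enamel:
  Al2O3: 0.1173% × 999.9 = 1.173 pbw
  BaO: 14.45% × 999.9 = 144.5 pbw
  SiO2: 50.35% × 999.9 = 503.4 pbw
  Na2O: 11.87% × 999.9 = 118.7 pbw
  CaO: 23.22% × 999.9 = 232.2 pbw
Balance tally, oxide-wise, applying the batch weights above, on the stated basis (each sum matches its target mass inside rounding margins):
  Al2O3: 391.0·0.003000 = 1.173 pbw (target 1.173 pbw)
  BaO: 185.9·0.7771 = 144.5 pbw (target 144.5 pbw)
  SiO2: 391.0·0.9950 + 219.1·0.5224 = 503.5 pbw (target 503.4 pbw)
  Na2O: 271.2·0.4376 = 118.7 pbw (target 118.7 pbw)
  CaO: 230.5·0.5561 + 219.1·0.4746 = 232.2 pbw (target 232.2 pbw)
Glass mass check: total batch − LOI = 1000 pbw (the Σ of target masses is 1000 pbw; stated basis 999.9 pbw — rounding explains the deltas).
Batch grand total — Σ batch = 1298 pbw; the LOI term Σ batch·LOI equals 297.7 pbw; yield, glass over the total, = 77.06%.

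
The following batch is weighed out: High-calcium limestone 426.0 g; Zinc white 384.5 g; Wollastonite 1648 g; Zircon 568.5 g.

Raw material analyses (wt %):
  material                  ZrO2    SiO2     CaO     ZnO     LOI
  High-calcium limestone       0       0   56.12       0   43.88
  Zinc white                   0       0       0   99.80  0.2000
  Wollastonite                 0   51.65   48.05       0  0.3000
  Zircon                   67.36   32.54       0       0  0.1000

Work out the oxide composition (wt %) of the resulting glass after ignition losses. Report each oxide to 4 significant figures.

Glass mass = 2834 g (batch 3027 − LOI 193.2).
Composition: ZrO2 13.51%, SiO2 36.57%, CaO 36.38%, ZnO 13.54%

The whole derivation maintains full precision at each step — values along the way are displayed rounded off to 4 significant digits within the worked lines. Every reported figure is rounded a single time; derived quantities (net glass mass, LOI, the totals, the yield, the four compositions) are recomputed in full precision from the batch weights per 2834 g of glass as set out in the problem or answer text.
Mass of each oxide from the mix:
  ZrO2: 568.5·0.6736 = 382.9 g
  SiO2: 1648·0.5165 + 568.5·0.3254 = 1036 g
  CaO: 426.0·0.5612 + 1648·0.4805 = 1031 g
  ZnO: 384.5·0.9980 = 383.7 g
LOI: 426.0·0.4388 + 384.5·0.002000 + 1648·0.003000 + 568.5·0.001000 = 193.2 g
batch − LOI leaves glass = 3027 − 193.2 = 2834 g (the oxide masses sum to this)
percent by weight: oxide/glass ×100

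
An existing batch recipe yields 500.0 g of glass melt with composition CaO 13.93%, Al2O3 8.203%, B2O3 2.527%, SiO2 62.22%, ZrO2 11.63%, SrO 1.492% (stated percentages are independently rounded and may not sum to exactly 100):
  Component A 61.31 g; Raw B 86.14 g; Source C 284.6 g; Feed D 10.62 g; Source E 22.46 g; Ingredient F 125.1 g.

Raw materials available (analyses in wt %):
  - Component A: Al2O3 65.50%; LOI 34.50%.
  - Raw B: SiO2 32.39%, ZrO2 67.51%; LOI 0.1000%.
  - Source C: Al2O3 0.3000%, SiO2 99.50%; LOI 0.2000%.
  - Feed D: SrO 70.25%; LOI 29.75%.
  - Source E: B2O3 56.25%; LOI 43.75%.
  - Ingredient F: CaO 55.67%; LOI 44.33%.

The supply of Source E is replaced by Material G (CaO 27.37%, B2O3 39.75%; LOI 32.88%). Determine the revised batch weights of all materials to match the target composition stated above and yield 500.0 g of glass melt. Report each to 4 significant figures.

Revised batch per 500.0 g glass melt:
  Component A: 61.31 g
  Raw B: 86.14 g
  Source C: 284.6 g
  Feed D: 10.62 g
  Material G: 31.79 g
  Ingredient F: 109.5 g
Total batch = 584.0 g; LOI loss = 83.96 g

Mid-chain values are displayed (rounded to four significant digits) in the working. The whole derivation runs at full precision in all steps; exactly one rounding goes into each reported value. The derived quantities are re-derived from the weighed amounts per 500.0 g of glass in full precision (glass mass, totals, the yield, ignition loss, six oxide percentages), exactly as shown in either problem or answer.
The oxide mass targets at 500.0 g glass melt:
  CaO: 13.93% × 500.0 = 69.65 g
  Al2O3: 8.203% × 500.0 = 41.02 g
  B2O3: 2.527% × 500.0 = 12.64 g
  SiO2: 62.22% × 500.0 = 311.1 g
  ZrO2: 11.63% × 500.0 = 58.15 g
  SrO: 1.492% × 500.0 = 7.460 g
Per-oxide balance check with the batch weights as given, relative to the basis at hand (delivered sums recover each target net of answer rounding effects):
  CaO: 31.79·0.2737 + 109.5·0.5567 = 69.66 g (target 69.65 g)
  Al2O3: 61.31·0.6550 + 284.6·0.003000 = 41.01 g (target 41.02 g)
  B2O3: 31.79·0.3975 = 12.64 g (target 12.64 g)
  SiO2: 86.14·0.3239 + 284.6·0.9950 = 311.1 g (target 311.1 g)
  ZrO2: 86.14·0.6751 = 58.15 g (target 58.15 g)
  SrO: 10.62·0.7025 = 7.461 g (target 7.460 g)
Glass mass check: batch Σ − ignition loss = 500.0 g (per-oxide target masses sum to 500.0 g; stated basis 500.0 g — rounding explains the deltas).
Batch grand total — Σ batch = 584.0 g; LOI removed, Σ of batch·LOI: 83.96 g; as yield: glass ÷ batch → 85.62%.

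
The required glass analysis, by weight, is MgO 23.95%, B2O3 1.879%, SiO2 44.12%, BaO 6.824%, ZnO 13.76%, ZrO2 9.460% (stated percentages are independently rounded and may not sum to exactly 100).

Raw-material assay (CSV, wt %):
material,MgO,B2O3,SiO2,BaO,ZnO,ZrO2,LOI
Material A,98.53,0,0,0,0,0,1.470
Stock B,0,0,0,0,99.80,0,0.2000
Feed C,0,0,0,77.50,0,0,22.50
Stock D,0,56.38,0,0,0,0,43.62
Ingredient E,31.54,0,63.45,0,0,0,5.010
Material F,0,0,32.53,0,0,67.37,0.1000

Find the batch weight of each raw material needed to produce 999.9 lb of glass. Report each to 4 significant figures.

Batch per 999.9 lb glass:
  Material A: 43.53 lb
  Stock B: 137.9 lb
  Feed C: 88.04 lb
  Stock D: 33.32 lb
  Ingredient E: 623.3 lb
  Material F: 140.4 lb
Total batch = 1066 lb; LOI loss = 66.63 lb; yield = 93.75%

The working math carries full precision from first step to last — in-progress results appear rounded to 4 significant digits within the worked lines. A single rounding yields every reported number — all derived quantities (glass mass, yield, the totals, LOI, six oxide percentages) are computed starting from the weights for 999.9 lb of glass at full precision as given in the problem or answer text.
Oxide mass targets, per 999.9 lb glass:
  MgO: 23.95% × 999.9 = 239.5 lb
  B2O3: 1.879% × 999.9 = 18.79 lb
  SiO2: 44.12% × 999.9 = 441.2 lb
  BaO: 6.824% × 999.9 = 68.23 lb
  ZnO: 13.76% × 999.9 = 137.6 lb
  ZrO2: 9.460% × 999.9 = 94.59 lb
A balance pass over the oxides, with the batch weights as given, under the basis named above (each sum matches its target mass exact up to rounding of places):
  MgO: 43.53·0.9853 + 623.3·0.3154 = 239.5 lb (target 239.5 lb)
  B2O3: 33.32·0.5638 = 18.79 lb (target 18.79 lb)
  SiO2: 623.3·0.6345 + 140.4·0.3253 = 441.2 lb (target 441.2 lb)
  BaO: 88.04·0.7750 = 68.23 lb (target 68.23 lb)
  ZnO: 137.9·0.9980 = 137.6 lb (target 137.6 lb)
  ZrO2: 140.4·0.6737 = 94.59 lb (target 94.59 lb)
Glass-mass sanity pass: the batch minus its LOI: 999.9 lb (the targets, summed, come to 999.8 lb; with the basis standing at 999.9 lb — rounding explains the deltas).
Total batch = Σ batch = 1066 lb; loss to ignition Σ batch·LOI = 66.63 lb; yield: glass divided by total = 93.75%.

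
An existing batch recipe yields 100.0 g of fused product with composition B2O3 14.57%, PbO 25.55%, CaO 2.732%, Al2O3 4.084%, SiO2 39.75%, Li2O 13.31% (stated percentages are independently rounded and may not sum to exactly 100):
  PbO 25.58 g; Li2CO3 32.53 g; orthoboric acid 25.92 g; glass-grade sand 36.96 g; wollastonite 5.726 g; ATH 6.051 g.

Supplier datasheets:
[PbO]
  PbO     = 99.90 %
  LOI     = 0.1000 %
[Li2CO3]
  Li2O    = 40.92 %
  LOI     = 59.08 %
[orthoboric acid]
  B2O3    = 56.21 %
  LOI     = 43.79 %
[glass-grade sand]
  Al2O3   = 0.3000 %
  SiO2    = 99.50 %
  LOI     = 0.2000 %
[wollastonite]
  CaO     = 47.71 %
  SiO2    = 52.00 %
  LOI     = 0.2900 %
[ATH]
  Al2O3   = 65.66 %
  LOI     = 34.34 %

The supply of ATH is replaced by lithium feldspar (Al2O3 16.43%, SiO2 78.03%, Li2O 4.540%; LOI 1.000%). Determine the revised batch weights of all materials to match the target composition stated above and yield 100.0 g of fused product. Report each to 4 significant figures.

Each numeric step maintains full float precision from first step to last — in-progress results are rounded to four significant digits when displayed — each reported number takes a single rounding — derived quantities are recomputed in full float precision (totals, yield, six oxide percentages, glass mass, ignition loss) using the weight values on 100.0 g of glass exactly as shown in problem or answer.
Oxide-by-oxide targets in 100.0 g fused product:
  B2O3: 14.57% × 100.0 = 14.57 g
  PbO: 25.55% × 100.0 = 25.55 g
  CaO: 2.732% × 100.0 = 2.732 g
  Al2O3: 4.084% × 100.0 = 4.084 g
  SiO2: 39.75% × 100.0 = 39.75 g
  Li2O: 13.31% × 100.0 = 13.31 g
Verifying the oxide balance working from each reported weight, at the basis given (oxide sums agree with the targets inside rounding margins):
  B2O3: 25.92·0.5621 = 14.57 g (target 14.57 g)
  PbO: 25.58·0.9990 = 25.55 g (target 25.55 g)
  CaO: 5.726·0.4771 = 2.732 g (target 2.732 g)
  Al2O3: 17.72·0.003000 + 24.53·0.1643 = 4.083 g (target 4.084 g)
  SiO2: 17.72·0.9950 + 5.726·0.5200 + 24.53·0.7803 = 39.75 g (target 39.75 g)
  Li2O: 29.80·0.4092 + 24.53·0.04540 = 13.31 g (target 13.31 g)
The glass-mass cross-check: Σ batch − LOI loss = 100.0 g (the Σ of target masses is 100.0 g; basis as stated: 100.0 g — a pure rounding effect).
Whole-batch sum: Σ batch = 129.3 g; LOI removed, Σ of batch·LOI: 29.28 g; yield, glass over the total, = 77.35%.

Revised batch per 100.0 g fused product:
  PbO: 25.58 g
  Li2CO3: 29.80 g
  orthoboric acid: 25.92 g
  glass-grade sand: 17.72 g
  wollastonite: 5.726 g
  lithium feldspar: 24.53 g
Total batch = 129.3 g; LOI loss = 29.28 g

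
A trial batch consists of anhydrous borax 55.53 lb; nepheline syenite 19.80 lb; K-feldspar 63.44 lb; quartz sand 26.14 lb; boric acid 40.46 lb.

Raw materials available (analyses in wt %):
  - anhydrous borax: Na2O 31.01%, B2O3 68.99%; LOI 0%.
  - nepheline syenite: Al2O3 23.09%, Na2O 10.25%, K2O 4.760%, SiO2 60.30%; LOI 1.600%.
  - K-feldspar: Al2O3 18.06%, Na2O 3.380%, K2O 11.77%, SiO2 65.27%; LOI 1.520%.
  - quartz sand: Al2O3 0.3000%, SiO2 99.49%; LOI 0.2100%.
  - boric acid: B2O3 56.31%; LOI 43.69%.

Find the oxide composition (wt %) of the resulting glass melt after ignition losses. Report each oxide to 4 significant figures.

Glass mass = 186.4 lb (batch 205.4 − LOI 19.01).
Composition: Al2O3 8.643%, Na2O 11.48%, K2O 4.513%, B2O3 32.78%, SiO2 42.58%

Working values are shown rounded to 4 significant figures when written out; each numeric step holds exact precision at each step. Every reported value includes exactly one rounding — all derived quantities, including yield, the totals, ignition loss, glass mass, five oxide percentages, are carried from the batch weights on 186.4 lb of glass in exact precision, as they appear in the problem or the answer.
Oxide-by-oxide delivered mass:
  Al2O3: 19.80·0.2309 + 63.44·0.1806 + 26.14·0.003000 = 16.11 lb
  Na2O: 55.53·0.3101 + 19.80·0.1025 + 63.44·0.03380 = 21.39 lb
  K2O: 19.80·0.04760 + 63.44·0.1177 = 8.409 lb
  B2O3: 55.53·0.6899 + 40.46·0.5631 = 61.09 lb
  SiO2: 19.80·0.6030 + 63.44·0.6527 + 26.14·0.9949 = 79.35 lb
LOI: 19.80·0.01600 + 63.44·0.01520 + 26.14·0.002100 + 40.46·0.4369 = 19.01 lb
The glass mass, total less LOI, = 205.4 − 19.01 = 186.4 lb (= the summed oxide contributions)
each oxide over glass, ×100, is wt %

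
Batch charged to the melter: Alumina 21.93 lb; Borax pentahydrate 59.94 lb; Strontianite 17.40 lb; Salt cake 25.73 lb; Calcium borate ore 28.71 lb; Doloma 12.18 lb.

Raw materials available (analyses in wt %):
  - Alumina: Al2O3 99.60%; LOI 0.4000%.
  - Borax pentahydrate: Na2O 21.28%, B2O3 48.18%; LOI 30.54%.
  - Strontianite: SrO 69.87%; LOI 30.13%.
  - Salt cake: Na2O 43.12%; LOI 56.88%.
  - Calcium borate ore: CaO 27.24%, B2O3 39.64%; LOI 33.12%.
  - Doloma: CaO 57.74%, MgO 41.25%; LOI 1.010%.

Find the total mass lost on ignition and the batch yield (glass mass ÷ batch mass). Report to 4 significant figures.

LOI loss = 47.90 lb; glass = 118.0 lb; yield = 71.12%

Values along the way are displayed, rounded to 4 significant digits, within the worked lines; all internal work carries full precision end to end. Each reported result takes exactly one rounding. Derived quantities, including totals, net glass mass, ignition loss, six oxide percentages, yield, are computed from the weighed amounts for 118.0 lb of glass at exact precision, as written in the problem or the answer.
LOI of each material in turn:
  Alumina: 21.93 × 0.004000 = 0.08772 lb
  Borax pentahydrate: 59.94 × 0.3054 = 18.31 lb
  Strontianite: 17.40 × 0.3013 = 5.243 lb
  Salt cake: 25.73 × 0.5688 = 14.64 lb
  Calcium borate ore: 28.71 × 0.3312 = 9.509 lb
  Doloma: 12.18 × 0.01010 = 0.1230 lb
Total LOI = 47.90 lb
Glass = batch − LOI = 165.9 − 47.90 = 118.0 lb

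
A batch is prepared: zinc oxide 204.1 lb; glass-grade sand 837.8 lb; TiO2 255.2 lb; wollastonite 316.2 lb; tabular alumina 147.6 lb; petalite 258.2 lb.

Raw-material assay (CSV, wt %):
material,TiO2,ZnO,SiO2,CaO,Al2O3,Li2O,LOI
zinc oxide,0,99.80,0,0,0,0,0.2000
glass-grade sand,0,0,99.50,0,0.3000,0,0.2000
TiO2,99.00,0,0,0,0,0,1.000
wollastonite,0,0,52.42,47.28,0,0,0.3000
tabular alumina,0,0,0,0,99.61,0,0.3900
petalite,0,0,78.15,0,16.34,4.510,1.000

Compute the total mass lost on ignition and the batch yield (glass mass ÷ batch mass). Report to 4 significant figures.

Values along the way are shown rounded to 4 significant figures in the printout; each numeric step maintains exact precision at every stage; a single rounding produces each reported figure. All derived quantities are carried in full precision (yield, ignition loss, six oxide percentages, the totals, glass mass) from the batch weights on 2010 lb of glass as given in the question or the answer.
Material-by-material LOI:
  zinc oxide: 204.1 × 0.002000 = 0.4082 lb
  glass-grade sand: 837.8 × 0.002000 = 1.676 lb
  TiO2: 255.2 × 0.01000 = 2.552 lb
  wollastonite: 316.2 × 0.003000 = 0.9486 lb
  tabular alumina: 147.6 × 0.003900 = 0.5756 lb
  petalite: 258.2 × 0.01000 = 2.582 lb
Total LOI = 8.742 lb
Glass = batch − LOI = 2019 − 8.742 = 2010 lb

LOI loss = 8.742 lb; glass = 2010 lb; yield = 99.57%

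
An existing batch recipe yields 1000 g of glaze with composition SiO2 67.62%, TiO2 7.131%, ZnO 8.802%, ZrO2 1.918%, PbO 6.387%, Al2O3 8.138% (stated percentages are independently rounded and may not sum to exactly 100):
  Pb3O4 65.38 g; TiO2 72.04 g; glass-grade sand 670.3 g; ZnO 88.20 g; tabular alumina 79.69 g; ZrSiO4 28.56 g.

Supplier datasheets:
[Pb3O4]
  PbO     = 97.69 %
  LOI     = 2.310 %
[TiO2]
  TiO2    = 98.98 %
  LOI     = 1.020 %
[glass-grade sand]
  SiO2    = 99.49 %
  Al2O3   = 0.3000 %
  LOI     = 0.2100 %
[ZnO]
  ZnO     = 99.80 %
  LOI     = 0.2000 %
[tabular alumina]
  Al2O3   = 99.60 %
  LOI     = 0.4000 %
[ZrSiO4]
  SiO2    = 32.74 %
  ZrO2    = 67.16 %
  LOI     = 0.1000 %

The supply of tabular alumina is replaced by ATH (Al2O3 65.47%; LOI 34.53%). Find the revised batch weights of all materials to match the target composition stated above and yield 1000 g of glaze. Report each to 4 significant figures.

Revised batch per 1000 g glaze:
  Pb3O4: 65.38 g
  TiO2: 72.04 g
  glass-grade sand: 670.3 g
  ZnO: 88.20 g
  ATH: 121.2 g
  ZrSiO4: 28.56 g
Total batch = 1046 g; LOI loss = 45.71 g

All arithmetic maintains full precision from first step to last. The intermediate values are displayed (rounded to 4 significant figures) between the steps — each reported number is rounded only once — the derived quantities (the yield, totals, six oxide percentages, ignition loss, glass mass) are rebuilt in full precision from the weighed amounts on 1000 g of glass, as quoted within the problem or answer text.
Target oxide masses per 1000 g glaze:
  SiO2: 67.62% × 1000 = 676.2 g
  TiO2: 7.131% × 1000 = 71.31 g
  ZnO: 8.802% × 1000 = 88.02 g
  ZrO2: 1.918% × 1000 = 19.18 g
  PbO: 6.387% × 1000 = 63.87 g
  Al2O3: 8.138% × 1000 = 81.38 g
A balance pass over the oxides, with the batch weights as given, at the basis given (oxide sums agree with the targets modulo rounding of the values):
  SiO2: 670.3·0.9949 + 28.56·0.3274 = 676.2 g (target 676.2 g)
  TiO2: 72.04·0.9898 = 71.31 g (target 71.31 g)
  ZnO: 88.20·0.9980 = 88.02 g (target 88.02 g)
  ZrO2: 28.56·0.6716 = 19.18 g (target 19.18 g)
  PbO: 65.38·0.9769 = 63.87 g (target 63.87 g)
  Al2O3: 670.3·0.003000 + 121.2·0.6547 = 81.36 g (target 81.38 g)
The glass-mass cross-check: total batch − LOI = 1000 g (targets for the oxides total 1000 g; against the stated basis, 1000 g — deltas are rounding alone).
Whole-batch sum: Σ batch = 1046 g; LOI removed, Σ of batch·LOI: 45.71 g; yield = glass ÷ total batch = 95.63%.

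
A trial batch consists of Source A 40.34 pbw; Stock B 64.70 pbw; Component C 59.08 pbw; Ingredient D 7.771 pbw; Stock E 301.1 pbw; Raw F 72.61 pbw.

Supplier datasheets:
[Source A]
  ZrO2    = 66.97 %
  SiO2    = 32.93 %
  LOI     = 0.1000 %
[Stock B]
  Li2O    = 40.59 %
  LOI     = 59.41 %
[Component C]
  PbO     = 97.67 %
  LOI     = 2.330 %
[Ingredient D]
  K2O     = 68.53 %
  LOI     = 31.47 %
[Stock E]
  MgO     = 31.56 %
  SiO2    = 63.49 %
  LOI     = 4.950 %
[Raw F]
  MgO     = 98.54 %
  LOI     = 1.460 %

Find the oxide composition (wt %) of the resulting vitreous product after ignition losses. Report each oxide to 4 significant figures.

Glass mass = 487.3 pbw (batch 545.6 − LOI 58.27).
Composition: PbO 11.84%, MgO 34.18%, K2O 1.093%, ZrO2 5.544%, Li2O 5.389%, SiO2 41.95%

All internal work maintains full precision at every stage. In-progress results are displayed rounded off to 4 significant digits as written. Each reported figure is rounded just once. Derived quantities (the totals, net glass mass, six oxide percentages, LOI, the yield) are rebuilt in exact precision starting from the weights on 487.3 pbw of glass, exactly as shown in either problem or answer.
Per-oxide mass from batch:
  PbO: 59.08·0.9767 = 57.70 pbw
  MgO: 301.1·0.3156 + 72.61·0.9854 = 166.6 pbw
  K2O: 7.771·0.6853 = 5.325 pbw
  ZrO2: 40.34·0.6697 = 27.02 pbw
  Li2O: 64.70·0.4059 = 26.26 pbw
  SiO2: 40.34·0.3293 + 301.1·0.6349 = 204.5 pbw
LOI: 40.34·0.001000 + 64.70·0.5941 + 59.08·0.02330 + 7.771·0.3147 + 301.1·0.04950 + 72.61·0.01460 = 58.27 pbw
Resulting glass, batch − LOI: 545.6 − 58.27 = 487.3 pbw (consistent with Σ oxide mass)
each oxide over glass, ×100, is wt %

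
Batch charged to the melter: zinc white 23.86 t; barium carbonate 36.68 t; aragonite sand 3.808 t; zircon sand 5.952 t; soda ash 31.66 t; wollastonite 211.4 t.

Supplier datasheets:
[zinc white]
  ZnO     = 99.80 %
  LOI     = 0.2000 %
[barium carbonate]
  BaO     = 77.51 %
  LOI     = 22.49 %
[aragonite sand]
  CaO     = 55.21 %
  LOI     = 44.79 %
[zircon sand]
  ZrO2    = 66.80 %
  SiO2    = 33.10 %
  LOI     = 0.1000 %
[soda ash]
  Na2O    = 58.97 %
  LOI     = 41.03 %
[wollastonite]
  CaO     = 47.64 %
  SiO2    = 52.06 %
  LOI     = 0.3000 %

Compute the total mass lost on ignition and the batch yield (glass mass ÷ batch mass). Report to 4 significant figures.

Each numeric step carries exact precision at all times. Rounding to 4 significant digits governs each mid-chain value as shown. Every reported result receives exactly one rounding. All derived quantities, which include LOI, the totals, glass mass, the six compositions, the yield, are rebuilt at full float precision, as quoted within problem or answer, starting from the weights per 289.7 t of glass.
Per-material ignition loss:
  zinc white: 23.86 × 0.002000 = 0.04772 t
  barium carbonate: 36.68 × 0.2249 = 8.249 t
  aragonite sand: 3.808 × 0.4479 = 1.706 t
  zircon sand: 5.952 × 0.001000 = 0.005952 t
  soda ash: 31.66 × 0.4103 = 12.99 t
  wollastonite: 211.4 × 0.003000 = 0.6342 t
Total LOI = 23.63 t
Glass = batch − LOI = 313.4 − 23.63 = 289.7 t

LOI loss = 23.63 t; glass = 289.7 t; yield = 92.46%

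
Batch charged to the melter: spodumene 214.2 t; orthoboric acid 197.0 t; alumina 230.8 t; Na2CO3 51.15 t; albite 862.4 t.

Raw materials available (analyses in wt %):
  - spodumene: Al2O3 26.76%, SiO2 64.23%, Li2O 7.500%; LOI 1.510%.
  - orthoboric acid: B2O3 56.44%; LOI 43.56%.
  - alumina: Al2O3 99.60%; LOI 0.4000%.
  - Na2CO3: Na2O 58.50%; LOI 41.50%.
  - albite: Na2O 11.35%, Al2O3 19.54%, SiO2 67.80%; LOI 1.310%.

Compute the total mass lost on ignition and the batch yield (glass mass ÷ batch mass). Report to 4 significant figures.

LOI loss = 122.5 t; glass = 1433 t; yield = 92.13%

Rounding to 4 significant digits governs every in-between result as displayed. The working math carries full float precision at each step — each reported number is rounded once only — derived quantities, which include the five compositions, ignition loss, glass mass, yield, the totals, are recomputed at exact precision, precisely as stated by either problem or answer, starting from the weights on 1433 t of glass.
Each material's LOI contribution:
  spodumene: 214.2 × 0.01510 = 3.234 t
  orthoboric acid: 197.0 × 0.4356 = 85.81 t
  alumina: 230.8 × 0.004000 = 0.9232 t
  Na2CO3: 51.15 × 0.4150 = 21.23 t
  albite: 862.4 × 0.01310 = 11.30 t
Total LOI = 122.5 t
Glass = batch − LOI = 1556 − 122.5 = 1433 t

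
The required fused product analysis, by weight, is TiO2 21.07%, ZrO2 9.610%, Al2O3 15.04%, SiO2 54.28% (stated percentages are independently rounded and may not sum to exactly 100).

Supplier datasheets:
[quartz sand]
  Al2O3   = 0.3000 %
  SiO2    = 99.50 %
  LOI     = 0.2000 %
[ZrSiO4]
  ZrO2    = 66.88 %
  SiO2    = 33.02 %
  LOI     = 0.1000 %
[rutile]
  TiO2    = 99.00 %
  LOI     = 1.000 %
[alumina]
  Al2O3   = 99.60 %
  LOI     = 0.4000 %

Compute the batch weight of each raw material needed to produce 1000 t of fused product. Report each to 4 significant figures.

Batch per 1000 t fused product:
  quartz sand: 497.8 t
  ZrSiO4: 143.7 t
  rutile: 212.8 t
  alumina: 149.5 t
Total batch = 1004 t; LOI loss = 3.865 t; yield = 99.61%

The intermediate values are shown rounded off to 4 significant figures in the printout — every computation holds full precision at each step. Every reported value carries a single rounding; the derived quantities, including glass mass, four oxide percentages, ignition loss, the yield, the totals, are recomputed from the weighed amounts at 1000 t of glass at full float precision, as written in the problem or the answer.
Target masses of each oxide per 1000 t fused product:
  TiO2: 21.07% × 1000 = 210.7 t
  ZrO2: 9.610% × 1000 = 96.10 t
  Al2O3: 15.04% × 1000 = 150.4 t
  SiO2: 54.28% × 1000 = 542.8 t
Mass-balance tally per oxide with the batch weights as given, against the basis in use (every target is met by its sum exact up to rounding of places):
  TiO2: 212.8·0.9900 = 210.7 t (target 210.7 t)
  ZrO2: 143.7·0.6688 = 96.11 t (target 96.10 t)
  Al2O3: 497.8·0.003000 + 149.5·0.9960 = 150.4 t (target 150.4 t)
  SiO2: 497.8·0.9950 + 143.7·0.3302 = 542.8 t (target 542.8 t)
Mass balance on the glass: the batch minus its LOI: 999.9 t (targets for the oxides total 1000 t; against the stated basis, 1000 t — rounding explains the deltas).
Whole-batch sum: Σ batch = 1004 t; LOI removed, Σ of batch·LOI: 3.865 t; glass ÷ batch gives a yield of 99.61%.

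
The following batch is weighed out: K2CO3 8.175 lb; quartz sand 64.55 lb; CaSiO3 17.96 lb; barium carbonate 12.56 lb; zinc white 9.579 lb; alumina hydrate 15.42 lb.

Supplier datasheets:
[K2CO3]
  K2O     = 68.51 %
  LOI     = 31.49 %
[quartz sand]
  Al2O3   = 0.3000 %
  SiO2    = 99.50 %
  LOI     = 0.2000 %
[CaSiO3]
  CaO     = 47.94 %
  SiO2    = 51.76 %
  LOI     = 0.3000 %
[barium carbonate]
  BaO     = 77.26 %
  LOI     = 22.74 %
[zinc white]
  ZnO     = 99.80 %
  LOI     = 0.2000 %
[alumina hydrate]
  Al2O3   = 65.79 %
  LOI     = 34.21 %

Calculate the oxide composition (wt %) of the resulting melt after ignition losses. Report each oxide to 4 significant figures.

Glass mass = 117.3 lb (batch 128.2 − LOI 10.91).
Composition: BaO 8.270%, CaO 7.338%, ZnO 8.147%, Al2O3 8.811%, K2O 4.773%, SiO2 62.66%

Working values are shown rounded to four significant digits across the worked steps; every computation maintains full precision all the way through; exactly one rounding is applied to each reported value; derived quantities (glass mass, six oxide percentages, the totals, yield, ignition loss) are recomputed at full precision from the batch weights for 117.3 lb of glass, as they appear in the problem or the answer.
Mass of each oxide from the mix:
  BaO: 12.56·0.7726 = 9.704 lb
  CaO: 17.96·0.4794 = 8.610 lb
  ZnO: 9.579·0.9980 = 9.560 lb
  Al2O3: 64.55·0.003000 + 15.42·0.6579 = 10.34 lb
  K2O: 8.175·0.6851 = 5.601 lb
  SiO2: 64.55·0.9950 + 17.96·0.5176 = 73.52 lb
LOI: 8.175·0.3149 + 64.55·0.002000 + 17.96·0.003000 + 12.56·0.2274 + 9.579·0.002000 + 15.42·0.3421 = 10.91 lb
Net of LOI, the glass mass = 128.2 − 10.91 = 117.3 lb (= Σ oxide masses)
wt % = oxide mass / glass mass × 100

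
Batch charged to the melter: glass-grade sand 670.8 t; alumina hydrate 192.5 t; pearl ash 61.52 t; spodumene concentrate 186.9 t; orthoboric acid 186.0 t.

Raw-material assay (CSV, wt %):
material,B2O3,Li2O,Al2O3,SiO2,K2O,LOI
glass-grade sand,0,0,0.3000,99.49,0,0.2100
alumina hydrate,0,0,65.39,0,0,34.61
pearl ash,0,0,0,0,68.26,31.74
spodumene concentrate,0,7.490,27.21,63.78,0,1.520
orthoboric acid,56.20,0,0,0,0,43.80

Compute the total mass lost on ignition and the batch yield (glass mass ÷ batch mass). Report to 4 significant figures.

All internal work keeps full float precision end to end — mid-chain values are printed rounded to 4 significant digits across the worked steps — each reported value takes a single rounding. The derived quantities, which include the five compositions, ignition loss, the yield, net glass mass, the totals, are rebuilt at full float precision, as written in question or answer, using the weight values on 1126 t of glass.
Per-material ignition loss:
  glass-grade sand: 670.8 × 0.002100 = 1.409 t
  alumina hydrate: 192.5 × 0.3461 = 66.62 t
  pearl ash: 61.52 × 0.3174 = 19.53 t
  spodumene concentrate: 186.9 × 0.01520 = 2.841 t
  orthoboric acid: 186.0 × 0.4380 = 81.47 t
Total LOI = 171.9 t
Glass = batch − LOI = 1298 − 171.9 = 1126 t

LOI loss = 171.9 t; glass = 1126 t; yield = 86.76%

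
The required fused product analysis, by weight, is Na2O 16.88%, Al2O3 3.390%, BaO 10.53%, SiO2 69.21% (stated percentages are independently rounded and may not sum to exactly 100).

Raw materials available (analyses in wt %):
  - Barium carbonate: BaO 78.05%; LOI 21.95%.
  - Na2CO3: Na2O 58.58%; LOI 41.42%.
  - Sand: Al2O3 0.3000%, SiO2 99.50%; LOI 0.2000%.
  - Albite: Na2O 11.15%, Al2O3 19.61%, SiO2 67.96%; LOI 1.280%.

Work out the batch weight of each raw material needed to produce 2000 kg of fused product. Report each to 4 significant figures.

The intermediate values appear rounded to four significant figures in the working — the working math carries full precision through every step — a single rounding yields every reported figure; all derived quantities (the totals, net glass mass, the yield, four oxide percentages, ignition loss) are re-derived at full float precision using the weight values on 2000 kg of glass, as written in question or answer.
The oxide mass targets at 2000 kg fused product:
  Na2O: 16.88% × 2000 = 337.6 kg
  Al2O3: 3.390% × 2000 = 67.80 kg
  BaO: 10.53% × 2000 = 210.6 kg
  SiO2: 69.21% × 2000 = 1384 kg
Checking each oxide sum using the reported weights, against the basis in use (summed amounts equal target values within answer rounding):
  Na2O: 513.9·0.5858 + 327.9·0.1115 = 337.6 kg (target 337.6 kg)
  Al2O3: 1167·0.003000 + 327.9·0.1961 = 67.80 kg (target 67.80 kg)
  BaO: 269.8·0.7805 = 210.6 kg (target 210.6 kg)
  SiO2: 1167·0.9950 + 327.9·0.6796 = 1384 kg (target 1384 kg)
Glass mass check: batch Σ − ignition loss = 2000 kg (targets for the oxides total 2000 kg; basis as stated: 2000 kg — any gap is answer rounding).
Total batch = Σ batch = 2279 kg; Σ batch·LOI gives LOI loss = 278.6 kg; glass ÷ batch gives a yield of 87.77%.

Batch per 2000 kg fused product:
  Barium carbonate: 269.8 kg
  Na2CO3: 513.9 kg
  Sand: 1167 kg
  Albite: 327.9 kg
Total batch = 2279 kg; LOI loss = 278.6 kg; yield = 87.77%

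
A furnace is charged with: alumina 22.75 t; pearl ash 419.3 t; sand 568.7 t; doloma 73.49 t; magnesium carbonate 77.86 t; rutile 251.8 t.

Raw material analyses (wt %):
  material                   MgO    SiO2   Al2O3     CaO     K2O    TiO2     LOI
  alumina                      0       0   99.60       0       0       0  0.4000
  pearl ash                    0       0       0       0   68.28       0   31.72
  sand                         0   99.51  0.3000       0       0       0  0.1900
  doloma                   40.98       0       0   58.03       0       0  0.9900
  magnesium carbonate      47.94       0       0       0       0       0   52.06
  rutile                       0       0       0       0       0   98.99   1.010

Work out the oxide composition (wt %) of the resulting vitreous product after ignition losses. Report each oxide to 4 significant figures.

Glass mass = 1236 t (batch 1414 − LOI 178.0).
Composition: MgO 5.457%, SiO2 45.79%, Al2O3 1.971%, CaO 3.451%, K2O 23.16%, TiO2 20.17%

All internal work keeps exact precision through every step; mid-chain values are displayed (rounded to four significant figures) between the steps. Each reported figure carries a single rounding. Derived quantities are carried using the weight values on 1236 t of glass at exact precision (glass mass, the totals, the yield, ignition loss, six oxide percentages), exactly as printed in the problem or answer text.
Oxide-by-oxide delivered mass:
  MgO: 73.49·0.4098 + 77.86·0.4794 = 67.44 t
  SiO2: 568.7·0.9951 = 565.9 t
  Al2O3: 22.75·0.9960 + 568.7·0.003000 = 24.37 t
  CaO: 73.49·0.5803 = 42.65 t
  K2O: 419.3·0.6828 = 286.3 t
  TiO2: 251.8·0.9899 = 249.3 t
LOI: 22.75·0.004000 + 419.3·0.3172 + 568.7·0.001900 + 73.49·0.009900 + 77.86·0.5206 + 251.8·0.01010 = 178.0 t
The glass mass, total less LOI, = 1414 − 178.0 = 1236 t (equal to the oxide-mass sum)
each oxide over glass, ×100, is wt %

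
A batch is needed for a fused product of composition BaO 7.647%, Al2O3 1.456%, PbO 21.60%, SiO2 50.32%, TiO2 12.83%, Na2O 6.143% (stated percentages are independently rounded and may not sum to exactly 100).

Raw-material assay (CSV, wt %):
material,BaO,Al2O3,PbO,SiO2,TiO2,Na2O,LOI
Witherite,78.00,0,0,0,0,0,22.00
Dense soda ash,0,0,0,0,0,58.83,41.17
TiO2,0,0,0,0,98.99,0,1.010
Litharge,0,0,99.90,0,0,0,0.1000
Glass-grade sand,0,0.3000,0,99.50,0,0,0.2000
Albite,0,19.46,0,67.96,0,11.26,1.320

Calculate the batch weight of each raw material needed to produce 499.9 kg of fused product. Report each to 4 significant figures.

Batch per 499.9 kg fused product:
  Witherite: 49.01 kg
  Dense soda ash: 45.72 kg
  TiO2: 64.79 kg
  Litharge: 108.1 kg
  Glass-grade sand: 229.7 kg
  Albite: 33.86 kg
Total batch = 531.2 kg; LOI loss = 31.27 kg; yield = 94.11%

In-progress results are displayed (rounded to four significant figures) as written. All internal work maintains exact precision at all times; every reported result takes a single rounding; the derived quantities are carried starting from the weights for 499.9 kg of glass at full float precision (yield, glass mass, totals, six oxide percentages, ignition loss) exactly as printed in the problem or answer text.
Oxide-by-oxide targets in 499.9 kg fused product:
  BaO: 7.647% × 499.9 = 38.23 kg
  Al2O3: 1.456% × 499.9 = 7.279 kg
  PbO: 21.60% × 499.9 = 108.0 kg
  SiO2: 50.32% × 499.9 = 251.5 kg
  TiO2: 12.83% × 499.9 = 64.14 kg
  Na2O: 6.143% × 499.9 = 30.71 kg
Checking each oxide sum using the reported weights, at the basis given (sums match the target masses exact up to rounding of places):
  BaO: 49.01·0.7800 = 38.23 kg (target 38.23 kg)
  Al2O3: 229.7·0.003000 + 33.86·0.1946 = 7.278 kg (target 7.279 kg)
  PbO: 108.1·0.9990 = 108.0 kg (target 108.0 kg)
  SiO2: 229.7·0.9950 + 33.86·0.6796 = 251.6 kg (target 251.5 kg)
  TiO2: 64.79·0.9899 = 64.14 kg (target 64.14 kg)
  Na2O: 45.72·0.5883 + 33.86·0.1126 = 30.71 kg (target 30.71 kg)
Consistency of the glass mass: batch Σ − ignition loss = 499.9 kg (summing oxide targets gives 499.9 kg; the stated basis being 499.9 kg — rounding explains the deltas).
Batch grand total — Σ batch = 531.2 kg; ignition loss, Σ(batch × LOI) = 31.27 kg; yield: glass divided by total = 94.11%.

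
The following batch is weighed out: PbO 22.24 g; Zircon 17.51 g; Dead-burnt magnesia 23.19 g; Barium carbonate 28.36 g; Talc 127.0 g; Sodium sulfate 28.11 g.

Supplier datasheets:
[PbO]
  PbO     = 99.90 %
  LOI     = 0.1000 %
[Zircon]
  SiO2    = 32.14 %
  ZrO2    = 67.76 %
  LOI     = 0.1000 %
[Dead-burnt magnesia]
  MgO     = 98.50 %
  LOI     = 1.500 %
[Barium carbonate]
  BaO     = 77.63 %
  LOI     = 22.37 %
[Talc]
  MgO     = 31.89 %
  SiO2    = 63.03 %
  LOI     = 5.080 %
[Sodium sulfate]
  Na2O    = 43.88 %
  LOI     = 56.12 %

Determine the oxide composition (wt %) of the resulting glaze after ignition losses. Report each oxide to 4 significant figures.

The whole derivation holds full float precision in every operation. The intermediate values appear (rounded to 4 significant digits) between the steps. Every reported result is rounded just once; all derived quantities, which include the yield, six oxide percentages, the totals, glass mass, LOI, are rebuilt at exact precision, exactly as shown in either problem or answer, from the batch weights on 217.5 g of glass.
Delivered oxide masses:
  PbO: 22.24·0.9990 = 22.22 g
  BaO: 28.36·0.7763 = 22.02 g
  MgO: 23.19·0.9850 + 127.0·0.3189 = 63.34 g
  Na2O: 28.11·0.4388 = 12.33 g
  SiO2: 17.51·0.3214 + 127.0·0.6303 = 85.68 g
  ZrO2: 17.51·0.6776 = 11.86 g
LOI: 22.24·0.001000 + 17.51·0.001000 + 23.19·0.01500 + 28.36·0.2237 + 127.0·0.05080 + 28.11·0.5612 = 28.96 g
batch − LOI leaves glass = 246.4 − 28.96 = 217.5 g (the oxide masses sum to this)
wt % = oxide mass / glass mass × 100

Glass mass = 217.5 g (batch 246.4 − LOI 28.96).
Composition: PbO 10.22%, BaO 10.12%, MgO 29.13%, Na2O 5.672%, SiO2 39.40%, ZrO2 5.456%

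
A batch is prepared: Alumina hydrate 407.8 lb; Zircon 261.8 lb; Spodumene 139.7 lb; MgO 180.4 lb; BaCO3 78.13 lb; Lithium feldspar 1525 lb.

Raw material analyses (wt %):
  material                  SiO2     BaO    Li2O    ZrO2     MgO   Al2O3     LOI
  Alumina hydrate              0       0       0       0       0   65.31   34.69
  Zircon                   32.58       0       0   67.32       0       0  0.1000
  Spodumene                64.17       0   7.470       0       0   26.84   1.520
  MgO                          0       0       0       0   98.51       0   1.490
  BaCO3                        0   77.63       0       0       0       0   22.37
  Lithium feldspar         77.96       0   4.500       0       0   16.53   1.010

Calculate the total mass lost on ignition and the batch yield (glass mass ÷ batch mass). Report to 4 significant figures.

LOI loss = 179.4 lb; glass = 2413 lb; yield = 93.08%

Mid-chain values are printed with 4-significant-digit rounding as written — each numeric step maintains exact precision from start to finish. Every reported value takes exactly one rounding. The derived quantities (glass mass, the totals, LOI, yield, six oxide percentages) are rebuilt from the weighed amounts on 2413 lb of glass in exact precision precisely as stated by the problem or the answer.
Material-by-material LOI:
  Alumina hydrate: 407.8 × 0.3469 = 141.5 lb
  Zircon: 261.8 × 0.001000 = 0.2618 lb
  Spodumene: 139.7 × 0.01520 = 2.123 lb
  MgO: 180.4 × 0.01490 = 2.688 lb
  BaCO3: 78.13 × 0.2237 = 17.48 lb
  Lithium feldspar: 1525 × 0.01010 = 15.40 lb
Total LOI = 179.4 lb
Glass = batch − LOI = 2593 − 179.4 = 2413 lb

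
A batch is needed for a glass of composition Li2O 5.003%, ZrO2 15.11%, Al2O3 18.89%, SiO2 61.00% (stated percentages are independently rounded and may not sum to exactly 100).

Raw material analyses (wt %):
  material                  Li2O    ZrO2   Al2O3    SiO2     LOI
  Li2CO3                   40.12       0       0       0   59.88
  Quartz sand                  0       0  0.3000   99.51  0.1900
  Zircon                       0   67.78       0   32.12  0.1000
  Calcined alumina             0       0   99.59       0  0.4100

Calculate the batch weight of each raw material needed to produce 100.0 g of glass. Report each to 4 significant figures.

Each numeric step carries exact precision throughout — mid-chain values are printed, rounded to four significant digits, between the steps. Each reported value is rounded exactly once — all derived quantities, including yield, LOI, the totals, glass mass, the four compositions, are recomputed from the weighed amounts per 100.0 g of glass at full float precision, as quoted within either problem or answer.
The oxide mass targets at 100.0 g glass:
  Li2O: 5.003% × 100.0 = 5.003 g
  ZrO2: 15.11% × 100.0 = 15.11 g
  Al2O3: 18.89% × 100.0 = 18.89 g
  SiO2: 61.00% × 100.0 = 61.00 g
Per-oxide balance check working from each reported weight, per the basis as stated (each sum matches its target mass inside rounding margins):
  Li2O: 12.47·0.4012 = 5.003 g (target 5.003 g)
  ZrO2: 22.29·0.6778 = 15.11 g (target 15.11 g)
  Al2O3: 54.10·0.003000 + 18.80·0.9959 = 18.89 g (target 18.89 g)
  SiO2: 54.10·0.9951 + 22.29·0.3212 = 60.99 g (target 61.00 g)
Glass-mass bookkeeping: whole batch net of LOI = 99.99 g (targets for the oxides total 100.0 g; against the stated basis, 100.0 g — differing by rounding only).
Total batch = Σ batch = 107.7 g; ignition loss, Σ(batch × LOI) = 7.669 g; as yield: glass ÷ batch → 92.88%.

Batch per 100.0 g glass:
  Li2CO3: 12.47 g
  Quartz sand: 54.10 g
  Zircon: 22.29 g
  Calcined alumina: 18.80 g
Total batch = 107.7 g; LOI loss = 7.669 g; yield = 92.88%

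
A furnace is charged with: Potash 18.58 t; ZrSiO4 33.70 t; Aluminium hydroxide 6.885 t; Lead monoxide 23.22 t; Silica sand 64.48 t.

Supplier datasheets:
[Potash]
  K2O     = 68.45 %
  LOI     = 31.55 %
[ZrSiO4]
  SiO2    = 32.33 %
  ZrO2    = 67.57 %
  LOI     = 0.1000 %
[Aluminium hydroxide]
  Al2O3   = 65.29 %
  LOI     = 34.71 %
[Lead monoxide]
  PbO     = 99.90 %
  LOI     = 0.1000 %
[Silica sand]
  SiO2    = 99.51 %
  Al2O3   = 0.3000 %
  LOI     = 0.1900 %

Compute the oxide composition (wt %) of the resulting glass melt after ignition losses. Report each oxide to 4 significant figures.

Glass mass = 138.4 t (batch 146.9 − LOI 8.431).
Composition: SiO2 54.22%, PbO 16.76%, ZrO2 16.45%, K2O 9.187%, Al2O3 3.387%

Rounding to 4 significant figures applies to every intermediate as displayed. Every computation holds full precision through every step — exactly one rounding goes into every reported result — all derived quantities, including five oxide percentages, the totals, glass mass, ignition loss, the yield, are rebuilt starting from the weights for 138.4 t of glass in full precision as quoted within question or answer.
Per-oxide mass from batch:
  SiO2: 33.70·0.3233 + 64.48·0.9951 = 75.06 t
  PbO: 23.22·0.9990 = 23.20 t
  ZrO2: 33.70·0.6757 = 22.77 t
  K2O: 18.58·0.6845 = 12.72 t
  Al2O3: 6.885·0.6529 + 64.48·0.003000 = 4.689 t
LOI: 18.58·0.3155 + 33.70·0.001000 + 6.885·0.3471 + 23.22·0.001000 + 64.48·0.001900 = 8.431 t
Glass mass = batch − LOI = 146.9 − 8.431 = 138.4 t (= the summed oxide contributions)
each wt % is 100 × oxide ÷ glass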